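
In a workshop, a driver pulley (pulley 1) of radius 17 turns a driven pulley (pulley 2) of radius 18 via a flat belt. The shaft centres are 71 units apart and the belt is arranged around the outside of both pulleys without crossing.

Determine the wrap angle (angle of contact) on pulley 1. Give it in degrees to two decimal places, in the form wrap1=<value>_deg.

open belt: β = asin((r2−r1)/C) = asin(1/71) = 0.8070°
wrap1 = π − 2β = 178.3860°
wrap2 = π + 2β = 181.6140°

wrap1=178.39_deg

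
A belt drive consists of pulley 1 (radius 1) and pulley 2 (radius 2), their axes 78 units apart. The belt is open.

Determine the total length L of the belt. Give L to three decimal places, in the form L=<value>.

open belt: β = asin((r2−r1)/C) = asin(1/78) = 0.7346°
wrap1 = π − 2β = 178.5308°
wrap2 = π + 2β = 181.4692°
tangent length = C·cosβ = 77.9936
L = r1·wrap1 + r2·wrap2 + 2·C·cosβ = 1·3.1160 + 2·3.1672 + 2·77.9936 = 165.4376

L=165.438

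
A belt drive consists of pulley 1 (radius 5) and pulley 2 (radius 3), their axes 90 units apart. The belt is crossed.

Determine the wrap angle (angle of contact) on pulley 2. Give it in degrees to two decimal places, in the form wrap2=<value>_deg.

crossed belt: β = asin((r1+r2)/C) = asin(8/90) = 5.0997°
wrap1 = wrap2 = π + 2β = 190.1994°

wrap2=190.20_deg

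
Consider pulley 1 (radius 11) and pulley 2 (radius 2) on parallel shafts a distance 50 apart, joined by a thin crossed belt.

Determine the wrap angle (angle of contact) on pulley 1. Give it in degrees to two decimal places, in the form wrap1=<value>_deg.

crossed belt: β = asin((r1+r2)/C) = asin(13/50) = 15.0701°
wrap1 = wrap2 = π + 2β = 210.1401°

wrap1=210.14_deg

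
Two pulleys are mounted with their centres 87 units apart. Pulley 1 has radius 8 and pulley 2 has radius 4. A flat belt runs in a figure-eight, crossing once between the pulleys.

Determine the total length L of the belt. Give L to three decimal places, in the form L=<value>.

crossed belt: β = asin((r1+r2)/C) = asin(12/87) = 7.9281°
wrap1 = wrap2 = π + 2β = 195.8563°
tangent length = C·cosβ = 86.1684
L = (r1+r2)·wrap + 2·C·cosβ = 12·3.4183 + 2·86.1684 = 213.3569

L=213.357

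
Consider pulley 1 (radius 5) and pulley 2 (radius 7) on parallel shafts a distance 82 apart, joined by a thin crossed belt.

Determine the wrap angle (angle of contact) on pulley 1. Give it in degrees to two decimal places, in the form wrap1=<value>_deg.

crossed belt: β = asin((r1+r2)/C) = asin(12/82) = 8.4150°
wrap1 = wrap2 = π + 2β = 196.8299°

wrap1=196.83_deg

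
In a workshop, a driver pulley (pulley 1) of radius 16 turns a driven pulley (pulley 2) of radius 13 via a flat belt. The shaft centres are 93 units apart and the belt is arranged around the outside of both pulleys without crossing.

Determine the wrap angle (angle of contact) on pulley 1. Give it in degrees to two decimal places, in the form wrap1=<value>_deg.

open belt: β = asin((r2−r1)/C) = asin(-3/93) = -1.8486°
wrap1 = π − 2β = 183.6971°
wrap2 = π + 2β = 176.3029°

wrap1=183.70_deg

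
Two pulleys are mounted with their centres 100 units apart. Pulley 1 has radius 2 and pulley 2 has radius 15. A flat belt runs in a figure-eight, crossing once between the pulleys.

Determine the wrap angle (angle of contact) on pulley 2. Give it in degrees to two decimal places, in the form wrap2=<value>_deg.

crossed belt: β = asin((r1+r2)/C) = asin(17/100) = 9.7878°
wrap1 = wrap2 = π + 2β = 199.5756°

wrap2=199.58_deg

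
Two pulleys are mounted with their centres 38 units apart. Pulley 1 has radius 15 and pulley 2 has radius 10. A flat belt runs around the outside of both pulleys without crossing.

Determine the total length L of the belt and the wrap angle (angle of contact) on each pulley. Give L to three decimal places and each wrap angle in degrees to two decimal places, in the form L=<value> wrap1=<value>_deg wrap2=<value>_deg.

L=155.199 wrap1=195.12_deg wrap2=164.88_deg

open belt: β = asin((r2−r1)/C) = asin(-5/38) = -7.5608°
wrap1 = π − 2β = 195.1217°
wrap2 = π + 2β = 164.8783°
tangent length = C·cosβ = 37.6696
L = r1·wrap1 + r2·wrap2 + 2·C·cosβ = 15·3.4055 + 10·2.8777 + 2·37.6696 = 155.1987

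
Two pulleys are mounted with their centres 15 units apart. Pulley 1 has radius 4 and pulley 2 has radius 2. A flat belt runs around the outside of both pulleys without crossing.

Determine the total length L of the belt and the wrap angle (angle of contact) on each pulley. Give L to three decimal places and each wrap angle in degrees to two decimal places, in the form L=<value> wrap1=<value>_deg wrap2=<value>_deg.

open belt: β = asin((r2−r1)/C) = asin(-2/15) = -7.6623°
wrap1 = π − 2β = 195.3245°
wrap2 = π + 2β = 164.6755°
tangent length = C·cosβ = 14.8661
L = r1·wrap1 + r2·wrap2 + 2·C·cosβ = 4·3.4091 + 2·2.8741 + 2·14.8661 = 49.1166

L=49.117 wrap1=195.32_deg wrap2=164.68_deg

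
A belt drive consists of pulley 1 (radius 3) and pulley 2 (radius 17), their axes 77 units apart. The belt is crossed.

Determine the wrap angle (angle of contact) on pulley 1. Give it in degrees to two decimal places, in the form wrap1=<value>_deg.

wrap1=210.11_deg

crossed belt: β = asin((r1+r2)/C) = asin(20/77) = 15.0547°
wrap1 = wrap2 = π + 2β = 210.1093°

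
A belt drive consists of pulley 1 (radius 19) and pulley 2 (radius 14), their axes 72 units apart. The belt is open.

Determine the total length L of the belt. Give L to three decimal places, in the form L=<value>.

open belt: β = asin((r2−r1)/C) = asin(-5/72) = -3.9821°
wrap1 = π − 2β = 187.9642°
wrap2 = π + 2β = 172.0358°
tangent length = C·cosβ = 71.8262
L = r1·wrap1 + r2·wrap2 + 2·C·cosβ = 19·3.2806 + 14·3.0026 + 2·71.8262 = 248.0199

L=248.020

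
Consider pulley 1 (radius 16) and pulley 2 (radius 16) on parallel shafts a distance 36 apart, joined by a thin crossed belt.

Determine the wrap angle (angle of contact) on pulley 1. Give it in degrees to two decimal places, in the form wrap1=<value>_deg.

crossed belt: β = asin((r1+r2)/C) = asin(32/36) = 62.7340°
wrap1 = wrap2 = π + 2β = 305.4679°

wrap1=305.47_deg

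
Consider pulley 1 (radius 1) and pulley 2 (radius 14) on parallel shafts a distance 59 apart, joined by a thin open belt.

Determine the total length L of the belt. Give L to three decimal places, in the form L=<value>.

open belt: β = asin((r2−r1)/C) = asin(13/59) = 12.7289°
wrap1 = π − 2β = 154.5421°
wrap2 = π + 2β = 205.4579°
tangent length = C·cosβ = 57.5500
L = r1·wrap1 + r2·wrap2 + 2·C·cosβ = 1·2.6973 + 14·3.5859 + 2·57.5500 = 168.0001

L=168.000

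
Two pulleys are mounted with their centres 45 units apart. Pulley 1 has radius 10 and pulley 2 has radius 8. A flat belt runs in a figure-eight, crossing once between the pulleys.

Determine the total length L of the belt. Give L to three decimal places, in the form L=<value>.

L=153.850

crossed belt: β = asin((r1+r2)/C) = asin(18/45) = 23.5782°
wrap1 = wrap2 = π + 2β = 227.1564°
tangent length = C·cosβ = 41.2432
L = (r1+r2)·wrap + 2·C·cosβ = 18·3.9646 + 2·41.2432 = 153.8496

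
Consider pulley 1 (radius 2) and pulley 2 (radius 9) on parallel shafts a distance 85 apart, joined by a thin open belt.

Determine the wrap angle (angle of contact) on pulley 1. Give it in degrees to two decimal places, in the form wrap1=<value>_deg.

open belt: β = asin((r2−r1)/C) = asin(7/85) = 4.7238°
wrap1 = π − 2β = 170.5523°
wrap2 = π + 2β = 189.4477°

wrap1=170.55_deg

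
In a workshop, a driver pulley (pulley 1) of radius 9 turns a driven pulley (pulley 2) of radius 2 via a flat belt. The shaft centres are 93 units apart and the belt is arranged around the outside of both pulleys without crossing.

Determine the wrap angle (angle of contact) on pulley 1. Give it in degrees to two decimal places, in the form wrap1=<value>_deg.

wrap1=188.63_deg

open belt: β = asin((r2−r1)/C) = asin(-7/93) = -4.3167°
wrap1 = π − 2β = 188.6333°
wrap2 = π + 2β = 171.3667°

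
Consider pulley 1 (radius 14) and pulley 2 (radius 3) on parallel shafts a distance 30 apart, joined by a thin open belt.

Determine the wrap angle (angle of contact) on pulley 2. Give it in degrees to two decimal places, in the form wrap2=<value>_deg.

wrap2=136.98_deg

open belt: β = asin((r2−r1)/C) = asin(-11/30) = -21.5102°
wrap1 = π − 2β = 223.0204°
wrap2 = π + 2β = 136.9796°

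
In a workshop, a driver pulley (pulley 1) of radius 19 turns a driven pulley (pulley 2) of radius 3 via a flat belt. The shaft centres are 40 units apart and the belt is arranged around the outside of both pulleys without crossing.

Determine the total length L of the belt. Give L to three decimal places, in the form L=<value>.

open belt: β = asin((r2−r1)/C) = asin(-16/40) = -23.5782°
wrap1 = π − 2β = 227.1564°
wrap2 = π + 2β = 132.8436°
tangent length = C·cosβ = 36.6606
L = r1·wrap1 + r2·wrap2 + 2·C·cosβ = 19·3.9646 + 3·2.3186 + 2·36.6606 = 155.6048

L=155.605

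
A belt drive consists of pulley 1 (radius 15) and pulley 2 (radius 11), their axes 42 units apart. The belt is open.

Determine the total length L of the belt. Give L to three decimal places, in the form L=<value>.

L=166.063

open belt: β = asin((r2−r1)/C) = asin(-4/42) = -5.4650°
wrap1 = π − 2β = 190.9300°
wrap2 = π + 2β = 169.0700°
tangent length = C·cosβ = 41.8091
L = r1·wrap1 + r2·wrap2 + 2·C·cosβ = 15·3.3324 + 11·2.9508 + 2·41.8091 = 166.0627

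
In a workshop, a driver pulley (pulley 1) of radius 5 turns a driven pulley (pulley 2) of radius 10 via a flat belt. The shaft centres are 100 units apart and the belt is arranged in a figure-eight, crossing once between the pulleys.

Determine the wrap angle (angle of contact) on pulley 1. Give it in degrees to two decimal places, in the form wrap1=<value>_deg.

crossed belt: β = asin((r1+r2)/C) = asin(15/100) = 8.6269°
wrap1 = wrap2 = π + 2β = 197.2539°

wrap1=197.25_deg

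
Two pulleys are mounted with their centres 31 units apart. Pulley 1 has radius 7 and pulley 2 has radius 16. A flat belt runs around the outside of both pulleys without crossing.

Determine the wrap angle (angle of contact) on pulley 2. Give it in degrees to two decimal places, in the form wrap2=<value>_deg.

wrap2=213.75_deg

open belt: β = asin((r2−r1)/C) = asin(9/31) = 16.8773°
wrap1 = π − 2β = 146.2455°
wrap2 = π + 2β = 213.7545°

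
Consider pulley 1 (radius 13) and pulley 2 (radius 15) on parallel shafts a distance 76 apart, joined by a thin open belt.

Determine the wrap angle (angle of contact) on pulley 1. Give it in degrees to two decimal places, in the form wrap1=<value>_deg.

wrap1=176.98_deg

open belt: β = asin((r2−r1)/C) = asin(2/76) = 1.5080°
wrap1 = π − 2β = 176.9841°
wrap2 = π + 2β = 183.0159°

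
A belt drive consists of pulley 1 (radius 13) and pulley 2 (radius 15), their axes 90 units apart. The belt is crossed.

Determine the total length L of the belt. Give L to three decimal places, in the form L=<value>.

L=276.748

crossed belt: β = asin((r1+r2)/C) = asin(28/90) = 18.1262°
wrap1 = wrap2 = π + 2β = 216.2524°
tangent length = C·cosβ = 85.5336
L = (r1+r2)·wrap + 2·C·cosβ = 28·3.7743 + 2·85.5336 = 276.7481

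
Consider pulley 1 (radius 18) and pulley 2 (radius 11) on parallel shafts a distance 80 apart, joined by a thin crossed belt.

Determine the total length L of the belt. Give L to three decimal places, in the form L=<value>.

L=261.739

crossed belt: β = asin((r1+r2)/C) = asin(29/80) = 21.2538°
wrap1 = wrap2 = π + 2β = 222.5076°
tangent length = C·cosβ = 74.5587
L = (r1+r2)·wrap + 2·C·cosβ = 29·3.8835 + 2·74.5587 = 261.7386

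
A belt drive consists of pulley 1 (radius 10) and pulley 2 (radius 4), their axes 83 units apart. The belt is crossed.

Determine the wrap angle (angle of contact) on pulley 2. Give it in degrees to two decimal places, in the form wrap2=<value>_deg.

crossed belt: β = asin((r1+r2)/C) = asin(14/83) = 9.7108°
wrap1 = wrap2 = π + 2β = 199.4215°

wrap2=199.42_deg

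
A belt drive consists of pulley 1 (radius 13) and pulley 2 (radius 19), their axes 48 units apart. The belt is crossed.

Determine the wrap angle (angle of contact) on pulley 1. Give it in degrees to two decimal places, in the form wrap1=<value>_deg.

crossed belt: β = asin((r1+r2)/C) = asin(32/48) = 41.8103°
wrap1 = wrap2 = π + 2β = 263.6206°

wrap1=263.62_deg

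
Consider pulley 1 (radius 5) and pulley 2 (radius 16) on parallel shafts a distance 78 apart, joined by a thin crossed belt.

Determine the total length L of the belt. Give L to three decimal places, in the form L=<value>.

crossed belt: β = asin((r1+r2)/C) = asin(21/78) = 15.6185°
wrap1 = wrap2 = π + 2β = 211.2370°
tangent length = C·cosβ = 75.1199
L = (r1+r2)·wrap + 2·C·cosβ = 21·3.6868 + 2·75.1199 = 227.6622

L=227.662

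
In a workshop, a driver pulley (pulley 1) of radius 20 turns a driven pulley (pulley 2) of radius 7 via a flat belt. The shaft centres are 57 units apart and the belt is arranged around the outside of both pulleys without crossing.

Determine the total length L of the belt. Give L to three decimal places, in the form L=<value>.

open belt: β = asin((r2−r1)/C) = asin(-13/57) = -13.1835°
wrap1 = π − 2β = 206.3670°
wrap2 = π + 2β = 153.6330°
tangent length = C·cosβ = 55.4977
L = r1·wrap1 + r2·wrap2 + 2·C·cosβ = 20·3.6018 + 7·2.6814 + 2·55.4977 = 201.8010

L=201.801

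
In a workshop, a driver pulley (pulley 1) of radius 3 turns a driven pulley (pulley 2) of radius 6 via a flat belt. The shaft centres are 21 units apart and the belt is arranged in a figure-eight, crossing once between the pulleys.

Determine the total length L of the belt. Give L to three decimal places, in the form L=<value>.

crossed belt: β = asin((r1+r2)/C) = asin(9/21) = 25.3769°
wrap1 = wrap2 = π + 2β = 230.7539°
tangent length = C·cosβ = 18.9737
L = (r1+r2)·wrap + 2·C·cosβ = 9·4.0274 + 2·18.9737 = 74.1941

L=74.194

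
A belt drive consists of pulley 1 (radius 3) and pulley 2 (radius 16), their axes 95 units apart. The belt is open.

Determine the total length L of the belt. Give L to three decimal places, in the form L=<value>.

open belt: β = asin((r2−r1)/C) = asin(13/95) = 7.8652°
wrap1 = π − 2β = 164.2697°
wrap2 = π + 2β = 195.7303°
tangent length = C·cosβ = 94.1063
L = r1·wrap1 + r2·wrap2 + 2·C·cosβ = 3·2.8670 + 16·3.4161 + 2·94.1063 = 251.4720

L=251.472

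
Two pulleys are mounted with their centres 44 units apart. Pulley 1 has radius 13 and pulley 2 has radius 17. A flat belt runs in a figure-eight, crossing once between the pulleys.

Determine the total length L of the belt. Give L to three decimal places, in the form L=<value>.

crossed belt: β = asin((r1+r2)/C) = asin(30/44) = 42.9859°
wrap1 = wrap2 = π + 2β = 265.9718°
tangent length = C·cosβ = 32.1870
L = (r1+r2)·wrap + 2·C·cosβ = 30·4.6421 + 2·32.1870 = 203.6364

L=203.636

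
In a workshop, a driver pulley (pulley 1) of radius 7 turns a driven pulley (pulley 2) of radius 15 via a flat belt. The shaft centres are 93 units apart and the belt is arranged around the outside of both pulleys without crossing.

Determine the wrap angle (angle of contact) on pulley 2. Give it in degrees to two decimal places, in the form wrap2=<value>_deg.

wrap2=189.87_deg

open belt: β = asin((r2−r1)/C) = asin(8/93) = 4.9348°
wrap1 = π − 2β = 170.1305°
wrap2 = π + 2β = 189.8695°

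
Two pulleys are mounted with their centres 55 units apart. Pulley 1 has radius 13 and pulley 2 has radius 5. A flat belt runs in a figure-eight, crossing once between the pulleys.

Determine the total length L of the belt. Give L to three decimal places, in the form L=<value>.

L=172.494

crossed belt: β = asin((r1+r2)/C) = asin(18/55) = 19.1033°
wrap1 = wrap2 = π + 2β = 218.2066°
tangent length = C·cosβ = 51.9711
L = (r1+r2)·wrap + 2·C·cosβ = 18·3.8084 + 2·51.9711 = 172.4939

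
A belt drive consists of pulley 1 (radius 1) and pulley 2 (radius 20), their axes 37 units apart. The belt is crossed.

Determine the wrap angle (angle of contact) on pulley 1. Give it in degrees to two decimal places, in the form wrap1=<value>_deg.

wrap1=249.16_deg

crossed belt: β = asin((r1+r2)/C) = asin(21/37) = 34.5808°
wrap1 = wrap2 = π + 2β = 249.1616°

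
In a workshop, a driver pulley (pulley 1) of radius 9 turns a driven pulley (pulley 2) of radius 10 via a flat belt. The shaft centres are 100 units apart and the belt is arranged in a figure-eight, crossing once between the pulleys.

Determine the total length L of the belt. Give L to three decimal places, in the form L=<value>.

crossed belt: β = asin((r1+r2)/C) = asin(19/100) = 10.9528°
wrap1 = wrap2 = π + 2β = 201.9056°
tangent length = C·cosβ = 98.1784
L = (r1+r2)·wrap + 2·C·cosβ = 19·3.5239 + 2·98.1784 = 263.3112

L=263.311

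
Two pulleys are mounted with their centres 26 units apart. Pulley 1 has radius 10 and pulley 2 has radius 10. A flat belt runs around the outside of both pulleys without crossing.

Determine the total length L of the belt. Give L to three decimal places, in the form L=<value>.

L=114.832

open belt: β = asin((r2−r1)/C) = asin(0/26) = 0.0000°
wrap1 = π − 2β = 180.0000°
wrap2 = π + 2β = 180.0000°
tangent length = C·cosβ = 26.0000
L = r1·wrap1 + r2·wrap2 + 2·C·cosβ = 10·3.1416 + 10·3.1416 + 2·26.0000 = 114.8319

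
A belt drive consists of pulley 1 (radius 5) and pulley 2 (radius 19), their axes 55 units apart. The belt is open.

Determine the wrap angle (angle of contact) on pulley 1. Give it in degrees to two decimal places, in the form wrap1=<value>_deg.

open belt: β = asin((r2−r1)/C) = asin(14/55) = 14.7467°
wrap1 = π − 2β = 150.5067°
wrap2 = π + 2β = 209.4933°

wrap1=150.51_deg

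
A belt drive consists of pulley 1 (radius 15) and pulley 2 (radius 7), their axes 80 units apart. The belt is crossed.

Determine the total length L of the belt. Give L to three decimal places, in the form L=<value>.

crossed belt: β = asin((r1+r2)/C) = asin(22/80) = 15.9620°
wrap1 = wrap2 = π + 2β = 211.9240°
tangent length = C·cosβ = 76.9155
L = (r1+r2)·wrap + 2·C·cosβ = 22·3.6988 + 2·76.9155 = 235.2041

L=235.204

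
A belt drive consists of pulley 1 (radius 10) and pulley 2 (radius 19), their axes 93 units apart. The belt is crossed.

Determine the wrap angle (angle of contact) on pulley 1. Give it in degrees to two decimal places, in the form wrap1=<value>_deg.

wrap1=216.34_deg

crossed belt: β = asin((r1+r2)/C) = asin(29/93) = 18.1694°
wrap1 = wrap2 = π + 2β = 216.3389°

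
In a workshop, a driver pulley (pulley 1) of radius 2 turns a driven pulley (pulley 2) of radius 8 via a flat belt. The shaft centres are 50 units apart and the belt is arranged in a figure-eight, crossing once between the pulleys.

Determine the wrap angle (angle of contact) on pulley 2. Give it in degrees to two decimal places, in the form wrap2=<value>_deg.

crossed belt: β = asin((r1+r2)/C) = asin(10/50) = 11.5370°
wrap1 = wrap2 = π + 2β = 203.0739°

wrap2=203.07_deg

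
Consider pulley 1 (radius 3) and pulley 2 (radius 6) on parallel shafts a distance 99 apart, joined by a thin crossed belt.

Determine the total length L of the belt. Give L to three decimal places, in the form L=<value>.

L=227.093

crossed belt: β = asin((r1+r2)/C) = asin(9/99) = 5.2159°
wrap1 = wrap2 = π + 2β = 190.4318°
tangent length = C·cosβ = 98.5901
L = (r1+r2)·wrap + 2·C·cosβ = 9·3.3237 + 2·98.5901 = 227.0931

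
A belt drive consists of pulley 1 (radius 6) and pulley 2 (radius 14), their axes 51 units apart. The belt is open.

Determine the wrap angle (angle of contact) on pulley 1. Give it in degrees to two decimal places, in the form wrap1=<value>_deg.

open belt: β = asin((r2−r1)/C) = asin(8/51) = 9.0248°
wrap1 = π − 2β = 161.9503°
wrap2 = π + 2β = 198.0497°

wrap1=161.95_deg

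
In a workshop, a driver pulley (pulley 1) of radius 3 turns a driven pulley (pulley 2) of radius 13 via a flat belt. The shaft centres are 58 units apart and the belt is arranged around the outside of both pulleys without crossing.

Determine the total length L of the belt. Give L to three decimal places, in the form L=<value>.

L=167.994

open belt: β = asin((r2−r1)/C) = asin(10/58) = 9.9282°
wrap1 = π − 2β = 160.1436°
wrap2 = π + 2β = 199.8564°
tangent length = C·cosβ = 57.1314
L = r1·wrap1 + r2·wrap2 + 2·C·cosβ = 3·2.7950 + 13·3.4882 + 2·57.1314 = 167.9939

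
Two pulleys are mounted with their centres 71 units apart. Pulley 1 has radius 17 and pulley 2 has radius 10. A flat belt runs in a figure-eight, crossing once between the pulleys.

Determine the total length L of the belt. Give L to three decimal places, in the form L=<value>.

crossed belt: β = asin((r1+r2)/C) = asin(27/71) = 22.3511°
wrap1 = wrap2 = π + 2β = 224.7023°
tangent length = C·cosβ = 65.6658
L = (r1+r2)·wrap + 2·C·cosβ = 27·3.9218 + 2·65.6658 = 237.2201

L=237.220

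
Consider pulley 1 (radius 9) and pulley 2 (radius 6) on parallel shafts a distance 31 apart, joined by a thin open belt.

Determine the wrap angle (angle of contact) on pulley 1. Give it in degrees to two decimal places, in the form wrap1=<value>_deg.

wrap1=191.11_deg

open belt: β = asin((r2−r1)/C) = asin(-3/31) = -5.5534°
wrap1 = π − 2β = 191.1069°
wrap2 = π + 2β = 168.8931°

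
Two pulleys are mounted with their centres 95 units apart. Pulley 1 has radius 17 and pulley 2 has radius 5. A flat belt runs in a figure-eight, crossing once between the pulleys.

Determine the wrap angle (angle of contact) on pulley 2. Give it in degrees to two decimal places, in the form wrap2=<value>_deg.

crossed belt: β = asin((r1+r2)/C) = asin(22/95) = 13.3900°
wrap1 = wrap2 = π + 2β = 206.7801°

wrap2=206.78_deg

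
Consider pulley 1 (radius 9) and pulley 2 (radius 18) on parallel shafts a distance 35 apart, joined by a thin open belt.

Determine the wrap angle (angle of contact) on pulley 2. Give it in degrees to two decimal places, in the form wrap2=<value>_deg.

wrap2=209.80_deg

open belt: β = asin((r2−r1)/C) = asin(9/35) = 14.9006°
wrap1 = π − 2β = 150.1988°
wrap2 = π + 2β = 209.8012°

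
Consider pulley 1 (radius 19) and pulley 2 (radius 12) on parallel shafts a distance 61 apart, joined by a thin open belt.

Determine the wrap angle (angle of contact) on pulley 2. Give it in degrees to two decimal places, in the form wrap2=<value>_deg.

wrap2=166.82_deg

open belt: β = asin((r2−r1)/C) = asin(-7/61) = -6.5894°
wrap1 = π − 2β = 193.1789°
wrap2 = π + 2β = 166.8211°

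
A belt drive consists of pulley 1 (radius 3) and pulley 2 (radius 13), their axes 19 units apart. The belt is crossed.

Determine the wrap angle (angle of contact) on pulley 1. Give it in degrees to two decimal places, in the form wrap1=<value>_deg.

crossed belt: β = asin((r1+r2)/C) = asin(16/19) = 57.3631°
wrap1 = wrap2 = π + 2β = 294.7262°

wrap1=294.73_deg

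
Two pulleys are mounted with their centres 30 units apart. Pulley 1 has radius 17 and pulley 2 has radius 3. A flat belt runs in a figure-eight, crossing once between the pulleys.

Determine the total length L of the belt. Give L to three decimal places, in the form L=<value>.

L=136.742

crossed belt: β = asin((r1+r2)/C) = asin(20/30) = 41.8103°
wrap1 = wrap2 = π + 2β = 263.6206°
tangent length = C·cosβ = 22.3607
L = (r1+r2)·wrap + 2·C·cosβ = 20·4.6010 + 2·22.3607 = 136.7423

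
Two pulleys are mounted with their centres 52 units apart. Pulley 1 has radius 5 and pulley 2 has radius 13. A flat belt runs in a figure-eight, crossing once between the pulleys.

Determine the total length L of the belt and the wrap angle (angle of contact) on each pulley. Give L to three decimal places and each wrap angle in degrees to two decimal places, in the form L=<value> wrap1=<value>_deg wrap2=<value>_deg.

L=166.844 wrap1=220.50_deg wrap2=220.50_deg

crossed belt: β = asin((r1+r2)/C) = asin(18/52) = 20.2522°
wrap1 = wrap2 = π + 2β = 220.5045°
tangent length = C·cosβ = 48.7852
L = (r1+r2)·wrap + 2·C·cosβ = 18·3.8485 + 2·48.7852 = 166.8440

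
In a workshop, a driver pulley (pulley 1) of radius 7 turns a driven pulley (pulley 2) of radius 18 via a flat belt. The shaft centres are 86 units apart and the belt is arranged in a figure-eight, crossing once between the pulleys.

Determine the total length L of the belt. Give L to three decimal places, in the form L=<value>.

L=257.860

crossed belt: β = asin((r1+r2)/C) = asin(25/86) = 16.8997°
wrap1 = wrap2 = π + 2β = 213.7995°
tangent length = C·cosβ = 82.2861
L = (r1+r2)·wrap + 2·C·cosβ = 25·3.7315 + 2·82.2861 = 257.8598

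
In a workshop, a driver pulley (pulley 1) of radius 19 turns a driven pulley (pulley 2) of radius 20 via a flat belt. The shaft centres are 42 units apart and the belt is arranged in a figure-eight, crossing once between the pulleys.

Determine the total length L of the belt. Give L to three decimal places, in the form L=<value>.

L=246.562

crossed belt: β = asin((r1+r2)/C) = asin(39/42) = 68.2132°
wrap1 = wrap2 = π + 2β = 316.4264°
tangent length = C·cosβ = 15.5885
L = (r1+r2)·wrap + 2·C·cosβ = 39·5.5227 + 2·15.5885 = 246.5615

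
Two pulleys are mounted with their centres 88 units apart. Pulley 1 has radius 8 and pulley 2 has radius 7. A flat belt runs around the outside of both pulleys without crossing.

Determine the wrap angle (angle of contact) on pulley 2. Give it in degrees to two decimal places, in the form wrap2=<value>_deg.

wrap2=178.70_deg

open belt: β = asin((r2−r1)/C) = asin(-1/88) = -0.6511°
wrap1 = π − 2β = 181.3022°
wrap2 = π + 2β = 178.6978°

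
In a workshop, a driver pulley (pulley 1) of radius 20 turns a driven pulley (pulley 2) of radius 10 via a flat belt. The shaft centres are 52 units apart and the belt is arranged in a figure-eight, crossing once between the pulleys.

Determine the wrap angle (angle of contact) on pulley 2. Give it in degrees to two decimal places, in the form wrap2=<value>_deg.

crossed belt: β = asin((r1+r2)/C) = asin(30/52) = 35.2344°
wrap1 = wrap2 = π + 2β = 250.4688°

wrap2=250.47_deg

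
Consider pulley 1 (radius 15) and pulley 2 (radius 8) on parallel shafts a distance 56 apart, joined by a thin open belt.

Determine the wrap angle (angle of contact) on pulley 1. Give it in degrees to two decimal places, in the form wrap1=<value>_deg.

wrap1=194.36_deg

open belt: β = asin((r2−r1)/C) = asin(-7/56) = -7.1808°
wrap1 = π − 2β = 194.3615°
wrap2 = π + 2β = 165.6385°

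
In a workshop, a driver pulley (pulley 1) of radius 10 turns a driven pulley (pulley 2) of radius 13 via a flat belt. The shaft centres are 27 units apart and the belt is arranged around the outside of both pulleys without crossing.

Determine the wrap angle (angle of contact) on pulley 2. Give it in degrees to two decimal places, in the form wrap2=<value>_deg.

wrap2=192.76_deg

open belt: β = asin((r2−r1)/C) = asin(3/27) = 6.3794°
wrap1 = π − 2β = 167.2413°
wrap2 = π + 2β = 192.7587°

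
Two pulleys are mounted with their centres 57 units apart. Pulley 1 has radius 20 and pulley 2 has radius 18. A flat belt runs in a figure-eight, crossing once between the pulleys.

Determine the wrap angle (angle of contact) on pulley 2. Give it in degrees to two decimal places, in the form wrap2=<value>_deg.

crossed belt: β = asin((r1+r2)/C) = asin(38/57) = 41.8103°
wrap1 = wrap2 = π + 2β = 263.6206°

wrap2=263.62_deg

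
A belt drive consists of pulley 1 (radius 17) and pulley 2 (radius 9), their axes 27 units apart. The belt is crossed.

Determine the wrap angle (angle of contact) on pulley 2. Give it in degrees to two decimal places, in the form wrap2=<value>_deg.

crossed belt: β = asin((r1+r2)/C) = asin(26/27) = 74.3575°
wrap1 = wrap2 = π + 2β = 328.7151°

wrap2=328.72_deg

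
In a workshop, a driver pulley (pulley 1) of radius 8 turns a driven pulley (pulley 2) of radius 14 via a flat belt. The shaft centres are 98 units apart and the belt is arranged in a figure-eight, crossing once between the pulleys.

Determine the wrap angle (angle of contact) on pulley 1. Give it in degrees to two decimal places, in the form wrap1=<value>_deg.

crossed belt: β = asin((r1+r2)/C) = asin(22/98) = 12.9729°
wrap1 = wrap2 = π + 2β = 205.9458°

wrap1=205.95_deg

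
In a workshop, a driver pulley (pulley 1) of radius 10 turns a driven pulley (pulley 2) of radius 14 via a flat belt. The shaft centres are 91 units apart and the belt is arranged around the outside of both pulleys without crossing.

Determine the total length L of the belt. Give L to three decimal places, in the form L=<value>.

open belt: β = asin((r2−r1)/C) = asin(4/91) = 2.5193°
wrap1 = π − 2β = 174.9614°
wrap2 = π + 2β = 185.0386°
tangent length = C·cosβ = 90.9120
L = r1·wrap1 + r2·wrap2 + 2·C·cosβ = 10·3.0537 + 14·3.2295 + 2·90.9120 = 257.5741

L=257.574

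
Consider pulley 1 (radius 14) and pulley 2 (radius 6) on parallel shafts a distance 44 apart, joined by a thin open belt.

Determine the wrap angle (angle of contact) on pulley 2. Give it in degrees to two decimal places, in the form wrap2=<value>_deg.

open belt: β = asin((r2−r1)/C) = asin(-8/44) = -10.4757°
wrap1 = π − 2β = 200.9514°
wrap2 = π + 2β = 159.0486°

wrap2=159.05_deg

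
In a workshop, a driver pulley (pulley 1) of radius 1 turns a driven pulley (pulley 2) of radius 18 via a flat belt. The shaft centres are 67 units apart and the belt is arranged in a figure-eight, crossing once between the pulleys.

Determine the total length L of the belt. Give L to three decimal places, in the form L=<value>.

L=199.115

crossed belt: β = asin((r1+r2)/C) = asin(19/67) = 16.4741°
wrap1 = wrap2 = π + 2β = 212.9482°
tangent length = C·cosβ = 64.2495
L = (r1+r2)·wrap + 2·C·cosβ = 19·3.7166 + 2·64.2495 = 199.1153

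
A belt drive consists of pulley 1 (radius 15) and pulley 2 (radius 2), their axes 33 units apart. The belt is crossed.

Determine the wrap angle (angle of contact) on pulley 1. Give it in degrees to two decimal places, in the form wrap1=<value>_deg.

crossed belt: β = asin((r1+r2)/C) = asin(17/33) = 31.0076°
wrap1 = wrap2 = π + 2β = 242.0152°

wrap1=242.02_deg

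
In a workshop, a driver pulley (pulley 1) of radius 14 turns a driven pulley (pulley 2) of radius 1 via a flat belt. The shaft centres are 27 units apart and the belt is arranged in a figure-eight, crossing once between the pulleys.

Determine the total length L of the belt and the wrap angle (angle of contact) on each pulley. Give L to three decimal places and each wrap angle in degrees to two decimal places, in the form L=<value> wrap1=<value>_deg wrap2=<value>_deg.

L=109.695 wrap1=247.50_deg wrap2=247.50_deg

crossed belt: β = asin((r1+r2)/C) = asin(15/27) = 33.7490°
wrap1 = wrap2 = π + 2β = 247.4980°
tangent length = C·cosβ = 22.4499
L = (r1+r2)·wrap + 2·C·cosβ = 15·4.3197 + 2·22.4499 = 109.6947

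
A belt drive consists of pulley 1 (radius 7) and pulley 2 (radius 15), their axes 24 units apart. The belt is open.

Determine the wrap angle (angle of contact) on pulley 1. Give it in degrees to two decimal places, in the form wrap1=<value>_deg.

wrap1=141.06_deg

open belt: β = asin((r2−r1)/C) = asin(8/24) = 19.4712°
wrap1 = π − 2β = 141.0576°
wrap2 = π + 2β = 218.9424°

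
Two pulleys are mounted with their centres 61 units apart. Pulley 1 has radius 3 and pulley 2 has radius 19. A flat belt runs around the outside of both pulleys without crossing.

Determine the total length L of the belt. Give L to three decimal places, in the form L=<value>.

open belt: β = asin((r2−r1)/C) = asin(16/61) = 15.2063°
wrap1 = π − 2β = 149.5874°
wrap2 = π + 2β = 210.4126°
tangent length = C·cosβ = 58.8643
L = r1·wrap1 + r2·wrap2 + 2·C·cosβ = 3·2.6108 + 19·3.6724 + 2·58.8643 = 195.3363

L=195.336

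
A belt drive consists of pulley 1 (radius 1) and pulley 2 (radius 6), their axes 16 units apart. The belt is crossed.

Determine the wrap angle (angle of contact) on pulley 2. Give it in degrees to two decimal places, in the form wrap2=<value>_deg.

wrap2=231.89_deg

crossed belt: β = asin((r1+r2)/C) = asin(7/16) = 25.9445°
wrap1 = wrap2 = π + 2β = 231.8890°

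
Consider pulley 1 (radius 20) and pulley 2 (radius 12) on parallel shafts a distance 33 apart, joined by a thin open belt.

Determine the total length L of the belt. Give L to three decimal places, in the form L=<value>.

L=168.480

open belt: β = asin((r2−r1)/C) = asin(-8/33) = -14.0297°
wrap1 = π − 2β = 208.0593°
wrap2 = π + 2β = 151.9407°
tangent length = C·cosβ = 32.0156
L = r1·wrap1 + r2·wrap2 + 2·C·cosβ = 20·3.6313 + 12·2.6519 + 2·32.0156 = 168.4800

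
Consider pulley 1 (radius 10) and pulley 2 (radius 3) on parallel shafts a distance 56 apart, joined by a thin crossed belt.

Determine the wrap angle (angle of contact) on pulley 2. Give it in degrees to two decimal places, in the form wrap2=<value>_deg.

wrap2=206.85_deg

crossed belt: β = asin((r1+r2)/C) = asin(13/56) = 13.4233°
wrap1 = wrap2 = π + 2β = 206.8465°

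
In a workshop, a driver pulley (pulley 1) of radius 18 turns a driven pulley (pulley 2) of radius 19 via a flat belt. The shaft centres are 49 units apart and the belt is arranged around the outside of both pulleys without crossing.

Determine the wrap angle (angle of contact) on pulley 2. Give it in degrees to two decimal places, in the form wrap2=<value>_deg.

open belt: β = asin((r2−r1)/C) = asin(1/49) = 1.1694°
wrap1 = π − 2β = 177.6612°
wrap2 = π + 2β = 182.3388°

wrap2=182.34_deg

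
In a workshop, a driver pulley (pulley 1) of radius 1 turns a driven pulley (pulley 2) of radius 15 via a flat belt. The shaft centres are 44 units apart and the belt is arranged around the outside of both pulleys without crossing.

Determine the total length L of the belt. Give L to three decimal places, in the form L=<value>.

L=142.759

open belt: β = asin((r2−r1)/C) = asin(14/44) = 18.5530°
wrap1 = π − 2β = 142.8940°
wrap2 = π + 2β = 217.1060°
tangent length = C·cosβ = 41.7133
L = r1·wrap1 + r2·wrap2 + 2·C·cosβ = 1·2.4940 + 15·3.7892 + 2·41.7133 = 142.7588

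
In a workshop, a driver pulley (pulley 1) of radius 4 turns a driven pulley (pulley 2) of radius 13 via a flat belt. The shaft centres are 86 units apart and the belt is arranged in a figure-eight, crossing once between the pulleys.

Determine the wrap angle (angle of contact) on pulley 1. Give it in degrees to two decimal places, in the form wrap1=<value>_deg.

crossed belt: β = asin((r1+r2)/C) = asin(17/86) = 11.4010°
wrap1 = wrap2 = π + 2β = 202.8020°

wrap1=202.80_deg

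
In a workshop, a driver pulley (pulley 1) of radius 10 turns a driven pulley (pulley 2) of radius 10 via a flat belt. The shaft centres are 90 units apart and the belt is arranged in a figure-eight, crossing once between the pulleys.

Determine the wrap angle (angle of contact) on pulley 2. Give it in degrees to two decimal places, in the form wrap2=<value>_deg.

crossed belt: β = asin((r1+r2)/C) = asin(20/90) = 12.8396°
wrap1 = wrap2 = π + 2β = 205.6792°

wrap2=205.68_deg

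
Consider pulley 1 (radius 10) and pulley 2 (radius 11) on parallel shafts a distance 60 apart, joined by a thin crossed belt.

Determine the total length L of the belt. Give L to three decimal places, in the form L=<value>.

L=193.401

crossed belt: β = asin((r1+r2)/C) = asin(21/60) = 20.4873°
wrap1 = wrap2 = π + 2β = 220.9746°
tangent length = C·cosβ = 56.2050
L = (r1+r2)·wrap + 2·C·cosβ = 21·3.8567 + 2·56.2050 = 193.4014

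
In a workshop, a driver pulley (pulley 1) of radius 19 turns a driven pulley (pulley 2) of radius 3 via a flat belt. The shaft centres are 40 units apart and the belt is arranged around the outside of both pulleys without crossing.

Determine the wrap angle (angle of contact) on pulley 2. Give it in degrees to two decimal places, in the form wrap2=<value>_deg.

open belt: β = asin((r2−r1)/C) = asin(-16/40) = -23.5782°
wrap1 = π − 2β = 227.1564°
wrap2 = π + 2β = 132.8436°

wrap2=132.84_deg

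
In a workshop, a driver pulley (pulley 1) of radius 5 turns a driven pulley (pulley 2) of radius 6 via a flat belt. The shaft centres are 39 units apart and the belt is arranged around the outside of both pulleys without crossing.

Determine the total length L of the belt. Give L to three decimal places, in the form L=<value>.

open belt: β = asin((r2−r1)/C) = asin(1/39) = 1.4693°
wrap1 = π − 2β = 177.0614°
wrap2 = π + 2β = 182.9386°
tangent length = C·cosβ = 38.9872
L = r1·wrap1 + r2·wrap2 + 2·C·cosβ = 5·3.0903 + 6·3.1929 + 2·38.9872 = 112.5832

L=112.583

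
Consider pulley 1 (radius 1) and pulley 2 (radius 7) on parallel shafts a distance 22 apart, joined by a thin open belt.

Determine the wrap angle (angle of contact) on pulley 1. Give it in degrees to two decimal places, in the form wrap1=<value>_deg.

wrap1=148.35_deg

open belt: β = asin((r2−r1)/C) = asin(6/22) = 15.8266°
wrap1 = π − 2β = 148.3468°
wrap2 = π + 2β = 211.6532°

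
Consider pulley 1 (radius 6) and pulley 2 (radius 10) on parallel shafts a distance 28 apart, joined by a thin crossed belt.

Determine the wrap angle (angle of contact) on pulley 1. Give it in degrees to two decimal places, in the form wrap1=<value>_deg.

crossed belt: β = asin((r1+r2)/C) = asin(16/28) = 34.8499°
wrap1 = wrap2 = π + 2β = 249.6998°

wrap1=249.70_deg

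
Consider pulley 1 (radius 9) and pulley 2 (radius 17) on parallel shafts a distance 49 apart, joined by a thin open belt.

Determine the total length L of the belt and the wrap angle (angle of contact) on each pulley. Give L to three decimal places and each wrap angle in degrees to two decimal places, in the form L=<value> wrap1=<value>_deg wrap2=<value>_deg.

open belt: β = asin((r2−r1)/C) = asin(8/49) = 9.3965°
wrap1 = π − 2β = 161.2070°
wrap2 = π + 2β = 198.7930°
tangent length = C·cosβ = 48.3425
L = r1·wrap1 + r2·wrap2 + 2·C·cosβ = 9·2.8136 + 17·3.4696 + 2·48.3425 = 180.9905

L=180.990 wrap1=161.21_deg wrap2=198.79_deg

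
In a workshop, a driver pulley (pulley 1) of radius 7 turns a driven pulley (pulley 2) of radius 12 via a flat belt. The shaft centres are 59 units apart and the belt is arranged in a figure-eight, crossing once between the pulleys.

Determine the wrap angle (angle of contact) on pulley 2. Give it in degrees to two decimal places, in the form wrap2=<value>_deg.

wrap2=217.57_deg

crossed belt: β = asin((r1+r2)/C) = asin(19/59) = 18.7860°
wrap1 = wrap2 = π + 2β = 217.5719°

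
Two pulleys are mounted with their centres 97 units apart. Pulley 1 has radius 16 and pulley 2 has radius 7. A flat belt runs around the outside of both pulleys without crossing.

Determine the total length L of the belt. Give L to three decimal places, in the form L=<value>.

open belt: β = asin((r2−r1)/C) = asin(-9/97) = -5.3238°
wrap1 = π − 2β = 190.6475°
wrap2 = π + 2β = 169.3525°
tangent length = C·cosβ = 96.5816
L = r1·wrap1 + r2·wrap2 + 2·C·cosβ = 16·3.3274 + 7·2.9558 + 2·96.5816 = 267.0923

L=267.092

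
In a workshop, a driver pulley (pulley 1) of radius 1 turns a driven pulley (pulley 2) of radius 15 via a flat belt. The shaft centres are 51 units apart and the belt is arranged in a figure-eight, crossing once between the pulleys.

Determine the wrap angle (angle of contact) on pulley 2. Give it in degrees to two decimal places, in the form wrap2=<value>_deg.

wrap2=216.57_deg

crossed belt: β = asin((r1+r2)/C) = asin(16/51) = 18.2839°
wrap1 = wrap2 = π + 2β = 216.5678°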